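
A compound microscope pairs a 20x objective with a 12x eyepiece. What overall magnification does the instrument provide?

240

The overall magnification of a compound microscope is the product of the objective and eyepiece magnifications:
M = M_obj x M_eye = 20 x 12 = 240.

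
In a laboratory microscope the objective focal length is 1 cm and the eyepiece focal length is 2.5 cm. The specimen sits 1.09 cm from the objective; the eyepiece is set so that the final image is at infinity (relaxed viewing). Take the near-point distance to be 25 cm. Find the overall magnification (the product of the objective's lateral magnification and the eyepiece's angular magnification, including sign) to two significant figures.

Objective: 1/d_i = 1/f_obj - 1/d_o = 1/1 - 1/1.09 = 0.08257 cm^-1, so d_i = 12.111 cm.
m_obj = -d_i/d_o = -12.111/1.09 = -11.111.
Eyepiece angular magnification (image at infinity): M_eye = D/f_e = 25/2.5 = 10.000.
Overall M = m_obj x M_eye = (-11.111)(10.000) = -111.11.

-110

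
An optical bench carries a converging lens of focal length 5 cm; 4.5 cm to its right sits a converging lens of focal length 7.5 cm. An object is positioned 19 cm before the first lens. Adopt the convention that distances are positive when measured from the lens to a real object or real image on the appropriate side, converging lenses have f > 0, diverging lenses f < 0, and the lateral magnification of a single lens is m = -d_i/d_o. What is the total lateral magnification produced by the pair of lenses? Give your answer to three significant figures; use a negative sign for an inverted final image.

-0.274

First lens: d_i1 = 1/(1/5 - 1/19) = 6.786 cm.
m_1 = -(6.786)/19 = -0.3571.
Since 6.786 cm > 4.5 cm, the first image lies past the second lens and serves as a virtual object: d_o2 = L - d_i1 = -2.286 cm.
Second lens: d_i2 = 1/(1/7.5 - 1/(-2.286)) = 1.752 cm.
m_2 = -(1.752)/(-2.286) = 0.7664.
Overall magnification: m = m_1 m_2 = -0.2737.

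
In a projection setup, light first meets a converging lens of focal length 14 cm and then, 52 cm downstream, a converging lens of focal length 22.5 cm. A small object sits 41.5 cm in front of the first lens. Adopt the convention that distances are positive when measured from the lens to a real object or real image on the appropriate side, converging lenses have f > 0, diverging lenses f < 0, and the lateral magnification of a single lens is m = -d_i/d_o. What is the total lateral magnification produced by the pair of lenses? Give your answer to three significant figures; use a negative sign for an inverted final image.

First lens: d_i1 = 1/(1/14 - 1/41.5) = 21.127 cm.
m_1 = -(21.127)/41.5 = -0.5091.
That image sits 30.873 cm in front of the second lens, so d_o2 = 30.873 cm.
Second lens: d_i2 = 1/(1/22.5 - 1/(30.873)) = 82.964 cm.
m_2 = -(82.964)/(30.873) = -2.6873.
Overall magnification: m = m_1 m_2 = 1.3681.

1.37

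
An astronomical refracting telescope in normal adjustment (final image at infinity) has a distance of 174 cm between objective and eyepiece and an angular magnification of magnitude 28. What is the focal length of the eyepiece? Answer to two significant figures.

In normal adjustment the tube length equals f_obj + f_eye and |M| = f_obj/f_eye.
So f_obj = 28 f_eye and 28 f_eye + f_eye = 174 cm, giving f_eye = 174/29 = 6.000 cm and f_obj = 168.000 cm.

6.0 cm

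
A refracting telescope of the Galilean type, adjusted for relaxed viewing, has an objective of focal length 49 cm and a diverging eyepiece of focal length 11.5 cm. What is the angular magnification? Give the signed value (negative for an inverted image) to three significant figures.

4.26

M = -f_obj/f_eye = -49/(-11.5) = 4.261.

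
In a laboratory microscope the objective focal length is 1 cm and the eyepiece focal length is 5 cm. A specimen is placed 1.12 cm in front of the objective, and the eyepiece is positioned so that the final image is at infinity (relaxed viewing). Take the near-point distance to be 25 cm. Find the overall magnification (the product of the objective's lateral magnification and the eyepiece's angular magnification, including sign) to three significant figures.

-41.7

Objective: 1/d_i = 1/f_obj - 1/d_o = 1/1 - 1/1.12 = 0.10714 cm^-1, so d_i = 9.333 cm.
m_obj = -d_i/d_o = -9.333/1.12 = -8.333.
Eyepiece angular magnification (image at infinity): M_eye = D/f_e = 25/5 = 5.000.
Overall M = m_obj x M_eye = (-8.333)(5.000) = -41.67.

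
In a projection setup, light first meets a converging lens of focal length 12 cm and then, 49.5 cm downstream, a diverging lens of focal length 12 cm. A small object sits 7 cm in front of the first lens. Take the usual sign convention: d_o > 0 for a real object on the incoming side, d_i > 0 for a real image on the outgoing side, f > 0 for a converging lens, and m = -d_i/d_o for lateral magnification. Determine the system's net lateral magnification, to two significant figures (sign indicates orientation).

Lens 1: 1/d_i1 = 1/f_1 - 1/d_o1 = 1/12 - 1/7 = -0.05952 cm^-1, so d_i1 = -16.800 cm.
m_1 = -(-16.800)/7 = 2.4000.
With d_i1 < 0 the first image is virtual and lies on the object side; the object distance for lens 2 is d_o2 = 49.5 - (-16.800) = 66.300 cm.
Lens 2: 1/d_i2 = 1/f_2 - 1/d_o2 = 1/(-12) - 1/(66.300) = -0.09842 cm^-1, so d_i2 = -10.161 cm.
m_2 = -(-10.161)/(66.300) = 0.1533.
Overall magnification: m = m_1 m_2 = 0.3678.

0.37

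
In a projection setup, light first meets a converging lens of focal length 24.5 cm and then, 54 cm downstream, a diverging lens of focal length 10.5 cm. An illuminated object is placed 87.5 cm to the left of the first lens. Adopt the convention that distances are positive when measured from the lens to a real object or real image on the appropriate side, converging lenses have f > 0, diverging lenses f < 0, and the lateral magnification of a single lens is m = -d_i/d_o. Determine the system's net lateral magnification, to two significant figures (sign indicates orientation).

-0.13

Lens 1: 1/d_i1 = 1/f_1 - 1/d_o1 = 1/24.5 - 1/87.5 = 0.02939 cm^-1, so d_i1 = 34.028 cm.
m_1 = -(34.028)/87.5 = -0.3889.
The intermediate image is 34.028 cm to the right of lens 1, so d_o2 = L - d_i1 = 54 - 34.028 = 19.972 cm.
Lens 2: 1/d_i2 = 1/f_2 - 1/d_o2 = 1/(-10.5) - 1/(19.972) = -0.14531 cm^-1, so d_i2 = -6.882 cm.
m_2 = -(-6.882)/(19.972) = 0.3446.
The system's lateral magnification is m_1 m_2 = (-0.3889)(0.3446) = -0.1340.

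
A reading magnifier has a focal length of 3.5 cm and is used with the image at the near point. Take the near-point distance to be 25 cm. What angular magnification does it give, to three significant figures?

M = 1 + D/f = 1 + 25/3.5 = 8.143.

8.14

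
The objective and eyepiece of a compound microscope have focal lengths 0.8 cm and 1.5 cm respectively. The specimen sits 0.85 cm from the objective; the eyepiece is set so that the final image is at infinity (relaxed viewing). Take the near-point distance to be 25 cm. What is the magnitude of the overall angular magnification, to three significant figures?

267

Objective: 1/d_i = 1/f_obj - 1/d_o = 1/0.8 - 1/0.85 = 0.07353 cm^-1, so d_i = 13.600 cm.
m_obj = -d_i/d_o = -13.600/0.85 = -16.000.
Eyepiece angular magnification (image at infinity): M_eye = D/f_e = 25/1.5 = 16.667.
Overall M = m_obj x M_eye = (-16.000)(16.667) = -266.67.
|M| = 266.67.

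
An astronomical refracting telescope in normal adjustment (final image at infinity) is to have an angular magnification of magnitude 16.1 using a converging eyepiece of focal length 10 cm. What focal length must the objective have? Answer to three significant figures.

161 cm

|M| = f_obj/|f_eye|, so f_obj = |M| x |f_eye| = 16.1 x 10 = 161.000 cm.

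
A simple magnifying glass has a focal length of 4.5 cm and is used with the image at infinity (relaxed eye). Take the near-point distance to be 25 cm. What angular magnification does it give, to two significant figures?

5.6

M = D/f = 25/4.5 = 5.556.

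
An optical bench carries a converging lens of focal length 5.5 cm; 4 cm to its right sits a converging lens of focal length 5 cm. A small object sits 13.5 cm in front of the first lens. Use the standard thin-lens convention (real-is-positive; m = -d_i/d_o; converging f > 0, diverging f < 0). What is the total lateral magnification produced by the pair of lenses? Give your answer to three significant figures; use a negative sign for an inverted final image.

-0.334

First lens: d_i1 = 1/(1/5.5 - 1/13.5) = 9.281 cm.
m_1 = -(9.281)/13.5 = -0.6875.
Since 9.281 cm > 4 cm, the first image lies past the second lens and serves as a virtual object: d_o2 = L - d_i1 = -5.281 cm.
Second lens: d_i2 = 1/(1/5 - 1/(-5.281)) = 2.568 cm.
m_2 = -(2.568)/(-5.281) = 0.4863.
The system's lateral magnification is m_1 m_2 = (-0.6875)(0.4863) = -0.3343.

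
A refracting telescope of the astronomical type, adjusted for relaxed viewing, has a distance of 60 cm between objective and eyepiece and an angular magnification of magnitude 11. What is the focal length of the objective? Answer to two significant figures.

55 cm

In normal adjustment the tube length equals f_obj + f_eye and |M| = f_obj/f_eye.
So f_obj = 11 f_eye and 11 f_eye + f_eye = 60 cm, giving f_eye = 60/12 = 5.000 cm and f_obj = 55.000 cm.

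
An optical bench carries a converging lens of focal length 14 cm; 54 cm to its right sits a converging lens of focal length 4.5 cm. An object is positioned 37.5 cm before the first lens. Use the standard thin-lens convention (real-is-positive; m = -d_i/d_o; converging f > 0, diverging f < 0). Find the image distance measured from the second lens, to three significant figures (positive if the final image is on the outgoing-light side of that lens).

Lens 1: 1/d_i1 = 1/f_1 - 1/d_o1 = 1/14 - 1/37.5 = 0.04476 cm^-1, so d_i1 = 22.340 cm.
The intermediate image is 22.340 cm to the right of lens 1, so d_o2 = L - d_i1 = 54 - 22.340 = 31.660 cm.
Lens 2: 1/d_i2 = 1/f_2 - 1/d_o2 = 1/4.5 - 1/(31.660) = 0.19064 cm^-1, so d_i2 = 5.246 cm.

5.25 cm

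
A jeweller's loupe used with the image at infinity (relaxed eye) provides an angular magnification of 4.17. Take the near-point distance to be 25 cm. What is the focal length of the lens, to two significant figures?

6.0 cm

For the image at infinity, M = D/f.
f = D/M = 25/4.17 = 5.995 cm.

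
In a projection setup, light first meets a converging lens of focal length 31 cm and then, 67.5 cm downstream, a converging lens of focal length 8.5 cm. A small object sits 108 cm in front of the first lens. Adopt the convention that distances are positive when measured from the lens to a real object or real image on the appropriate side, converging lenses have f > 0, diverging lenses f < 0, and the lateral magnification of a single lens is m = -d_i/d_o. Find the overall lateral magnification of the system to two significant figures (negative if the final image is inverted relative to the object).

0.22

Lens 1: 1/d_i1 = 1/f_1 - 1/d_o1 = 1/31 - 1/108 = 0.02300 cm^-1, so d_i1 = 43.481 cm.
m_1 = -(43.481)/108 = -0.4026.
That image sits 24.019 cm in front of the second lens, so d_o2 = 24.019 cm.
Lens 2: 1/d_i2 = 1/f_2 - 1/d_o2 = 1/8.5 - 1/(24.019) = 0.07601 cm^-1, so d_i2 = 13.155 cm.
m_2 = -(13.155)/(24.019) = -0.5477.
Overall magnification: m = m_1 m_2 = 0.2205.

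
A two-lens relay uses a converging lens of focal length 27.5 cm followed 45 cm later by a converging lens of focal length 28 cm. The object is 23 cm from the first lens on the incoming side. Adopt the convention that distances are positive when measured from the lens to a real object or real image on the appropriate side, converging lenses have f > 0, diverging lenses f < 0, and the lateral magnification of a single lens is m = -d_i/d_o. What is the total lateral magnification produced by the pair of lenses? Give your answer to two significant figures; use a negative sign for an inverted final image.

-1.1

First lens: d_i1 = 1/(1/27.5 - 1/23) = -140.556 cm.
m_1 = -(-140.556)/23 = 6.1111.
With d_i1 < 0 the first image is virtual and lies on the object side; the object distance for lens 2 is d_o2 = 45 - (-140.556) = 185.556 cm.
Second lens: d_i2 = 1/(1/28 - 1/(185.556)) = 32.976 cm.
m_2 = -(32.976)/(185.556) = -0.1777.
Overall magnification: m = m_1 m_2 = -1.0860.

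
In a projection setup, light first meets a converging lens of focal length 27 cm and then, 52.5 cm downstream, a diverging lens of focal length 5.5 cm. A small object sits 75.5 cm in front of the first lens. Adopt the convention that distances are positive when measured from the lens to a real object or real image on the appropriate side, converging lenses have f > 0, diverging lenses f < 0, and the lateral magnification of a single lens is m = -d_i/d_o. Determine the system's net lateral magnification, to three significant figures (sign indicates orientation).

-0.192

First lens: d_i1 = 1/(1/27 - 1/75.5) = 42.031 cm.
m_1 = -(42.031)/75.5 = -0.5567.
The intermediate image is 42.031 cm to the right of lens 1, so d_o2 = L - d_i1 = 52.5 - 42.031 = 10.469 cm.
Second lens: d_i2 = 1/(1/(-5.5) - 1/(10.469)) = -3.606 cm.
m_2 = -(-3.606)/(10.469) = 0.3444.
The system's lateral magnification is m_1 m_2 = (-0.5567)(0.3444) = -0.1917.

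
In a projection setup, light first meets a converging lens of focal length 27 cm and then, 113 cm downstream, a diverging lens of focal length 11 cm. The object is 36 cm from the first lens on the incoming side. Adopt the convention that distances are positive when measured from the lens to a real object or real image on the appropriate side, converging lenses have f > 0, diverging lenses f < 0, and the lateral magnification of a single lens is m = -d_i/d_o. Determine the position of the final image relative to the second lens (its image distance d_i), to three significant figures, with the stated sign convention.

-3.44 cm

Applying the thin-lens equation to the first lens, 1/27 = 1/36 + 1/d_i1, which gives d_i1 = 108.000 cm.
That image sits 5.000 cm in front of the second lens, so d_o2 = 5.000 cm.
Applying the thin-lens equation again with f_2 = -11 cm and d_o2 = 5.000 cm gives d_i2 = -3.438 cm.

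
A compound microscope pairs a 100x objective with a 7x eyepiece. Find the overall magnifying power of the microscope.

The overall magnification of a compound microscope is the product of the objective and eyepiece magnifications:
M = M_obj x M_eye = 100 x 7 = 700.

700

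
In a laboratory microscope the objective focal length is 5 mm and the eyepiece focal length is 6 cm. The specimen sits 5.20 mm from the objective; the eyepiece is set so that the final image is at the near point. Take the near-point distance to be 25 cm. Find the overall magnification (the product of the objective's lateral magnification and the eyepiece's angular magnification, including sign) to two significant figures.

Convert to cm: f_obj = 5 mm = 0.5 cm; d_o = 5.20 mm = 0.52 cm.
Objective: 1/d_i = 1/f_obj - 1/d_o = 1/0.5 - 1/0.52 = 0.07692 cm^-1, so d_i = 13.000 cm.
m_obj = -d_i/d_o = -13.000/0.52 = -25.000.
Eyepiece angular magnification (image at near point): M_eye = 1 + D/f_e = 1 + 25/6 = 5.167.
Overall M = m_obj x M_eye = (-25.000)(5.167) = -129.17.

-130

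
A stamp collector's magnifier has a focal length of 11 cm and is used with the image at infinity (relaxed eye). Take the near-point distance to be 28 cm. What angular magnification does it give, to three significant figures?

2.55

M = D/f = 28/11 = 2.545.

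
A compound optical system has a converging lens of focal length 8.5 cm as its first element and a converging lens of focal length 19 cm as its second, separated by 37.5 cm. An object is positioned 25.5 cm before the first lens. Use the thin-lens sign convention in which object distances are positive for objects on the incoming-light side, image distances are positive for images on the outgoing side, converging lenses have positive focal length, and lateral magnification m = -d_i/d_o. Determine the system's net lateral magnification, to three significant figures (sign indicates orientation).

1.65

Lens 1: 1/d_i1 = 1/f_1 - 1/d_o1 = 1/8.5 - 1/25.5 = 0.07843 cm^-1, so d_i1 = 12.750 cm.
m_1 = -(12.750)/25.5 = -0.5000.
The intermediate image is 12.750 cm to the right of lens 1, so d_o2 = L - d_i1 = 37.5 - 12.750 = 24.750 cm.
Lens 2: 1/d_i2 = 1/f_2 - 1/d_o2 = 1/19 - 1/(24.750) = 0.01223 cm^-1, so d_i2 = 81.783 cm.
m_2 = -(81.783)/(24.750) = -3.3043.
Overall magnification: m = m_1 m_2 = 1.6522.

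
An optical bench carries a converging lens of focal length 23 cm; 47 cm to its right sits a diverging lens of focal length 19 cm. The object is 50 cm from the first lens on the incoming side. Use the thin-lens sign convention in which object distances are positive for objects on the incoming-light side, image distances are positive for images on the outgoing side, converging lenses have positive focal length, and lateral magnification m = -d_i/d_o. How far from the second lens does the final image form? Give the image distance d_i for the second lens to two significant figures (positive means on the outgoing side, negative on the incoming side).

-3.6 cm

First lens: d_i1 = 1/(1/23 - 1/50) = 42.593 cm.
Object distance for lens 2: d_o2 = 47 - 42.593 = 4.407 cm.
Second lens: d_i2 = 1/(1/(-19) - 1/(4.407)) = -3.578 cm.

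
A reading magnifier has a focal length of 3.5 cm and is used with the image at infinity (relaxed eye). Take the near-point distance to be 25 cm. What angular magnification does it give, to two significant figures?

7.1

M = D/f = 25/3.5 = 7.143.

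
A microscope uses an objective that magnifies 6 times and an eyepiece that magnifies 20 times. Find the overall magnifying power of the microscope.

120

The overall magnification of a compound microscope is the product of the objective and eyepiece magnifications:
M = M_obj x M_eye = 6 x 20 = 120.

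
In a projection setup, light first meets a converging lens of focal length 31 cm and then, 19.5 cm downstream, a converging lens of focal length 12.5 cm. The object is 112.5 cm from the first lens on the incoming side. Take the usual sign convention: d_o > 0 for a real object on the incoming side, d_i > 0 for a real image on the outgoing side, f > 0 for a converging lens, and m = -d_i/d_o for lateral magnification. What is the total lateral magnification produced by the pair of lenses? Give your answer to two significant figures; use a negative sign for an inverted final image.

Applying the thin-lens equation to the first lens, 1/31 = 1/112.5 + 1/d_i1, which gives d_i1 = 42.791 cm.
Its lateral magnification is m_1 = -d_i1/d_o1 = -(42.791)/112.5 = -0.3804.
Since 42.791 cm > 19.5 cm, the first image lies past the second lens and serves as a virtual object: d_o2 = L - d_i1 = -23.291 cm.
Applying the thin-lens equation again with f_2 = 12.5 cm and d_o2 = -23.291 cm gives d_i2 = 8.134 cm.
m_2 = -(8.134)/(-23.291) = 0.3492.
The system's lateral magnification is m_1 m_2 = (-0.3804)(0.3492) = -0.1328.

-0.13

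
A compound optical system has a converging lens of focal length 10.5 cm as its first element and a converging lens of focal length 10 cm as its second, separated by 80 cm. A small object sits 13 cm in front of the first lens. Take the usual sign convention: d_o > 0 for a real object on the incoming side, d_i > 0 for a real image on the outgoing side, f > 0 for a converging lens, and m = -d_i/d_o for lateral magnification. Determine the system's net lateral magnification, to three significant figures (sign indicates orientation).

2.73

First lens: d_i1 = 1/(1/10.5 - 1/13) = 54.600 cm.
m_1 = -(54.600)/13 = -4.2000.
That image sits 25.400 cm in front of the second lens, so d_o2 = 25.400 cm.
Second lens: d_i2 = 1/(1/10 - 1/(25.400)) = 16.494 cm.
m_2 = -(16.494)/(25.400) = -0.6494.
The system's lateral magnification is m_1 m_2 = (-4.2000)(-0.6494) = 2.7273.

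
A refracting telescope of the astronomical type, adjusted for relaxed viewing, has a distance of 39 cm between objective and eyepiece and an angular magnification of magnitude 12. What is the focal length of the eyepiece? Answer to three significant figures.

In normal adjustment the tube length equals f_obj + f_eye and |M| = f_obj/f_eye.
So f_obj = 12 f_eye and 12 f_eye + f_eye = 39 cm, giving f_eye = 39/13 = 3.000 cm and f_obj = 36.000 cm.

3.00 cm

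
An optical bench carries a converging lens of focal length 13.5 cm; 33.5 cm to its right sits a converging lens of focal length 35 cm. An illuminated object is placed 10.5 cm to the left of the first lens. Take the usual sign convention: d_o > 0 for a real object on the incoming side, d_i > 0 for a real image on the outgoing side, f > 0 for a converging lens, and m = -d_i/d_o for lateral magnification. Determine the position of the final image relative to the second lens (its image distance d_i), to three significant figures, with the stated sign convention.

61.8 cm

Lens 1: 1/d_i1 = 1/f_1 - 1/d_o1 = 1/13.5 - 1/10.5 = -0.02116 cm^-1, so d_i1 = -47.250 cm.
With d_i1 < 0 the first image is virtual and lies on the object side; the object distance for lens 2 is d_o2 = 33.5 - (-47.250) = 80.750 cm.
Lens 2: 1/d_i2 = 1/f_2 - 1/d_o2 = 1/35 - 1/(80.750) = 0.01619 cm^-1, so d_i2 = 61.776 cm.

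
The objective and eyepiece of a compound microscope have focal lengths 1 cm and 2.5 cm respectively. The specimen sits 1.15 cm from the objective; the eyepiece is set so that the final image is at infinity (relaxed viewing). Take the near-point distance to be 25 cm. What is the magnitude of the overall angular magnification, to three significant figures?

66.7

Objective: 1/d_i = 1/f_obj - 1/d_o = 1/1 - 1/1.15 = 0.13043 cm^-1, so d_i = 7.667 cm.
m_obj = -d_i/d_o = -7.667/1.15 = -6.667.
Eyepiece angular magnification (image at infinity): M_eye = D/f_e = 25/2.5 = 10.000.
Overall M = m_obj x M_eye = (-6.667)(10.000) = -66.67.
|M| = 66.67.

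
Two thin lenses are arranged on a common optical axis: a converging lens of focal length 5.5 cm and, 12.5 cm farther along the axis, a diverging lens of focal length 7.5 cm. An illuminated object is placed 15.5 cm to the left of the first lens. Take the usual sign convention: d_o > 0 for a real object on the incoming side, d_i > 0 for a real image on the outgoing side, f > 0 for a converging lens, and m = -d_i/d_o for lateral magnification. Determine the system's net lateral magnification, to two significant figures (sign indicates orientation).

-0.36

Applying the thin-lens equation to the first lens, 1/5.5 = 1/15.5 + 1/d_i1, which gives d_i1 = 8.525 cm.
Its lateral magnification is m_1 = -d_i1/d_o1 = -(8.525)/15.5 = -0.5500.
That image sits 3.975 cm in front of the second lens, so d_o2 = 3.975 cm.
Applying the thin-lens equation again with f_2 = -7.5 cm and d_o2 = 3.975 cm gives d_i2 = -2.598 cm.
m_2 = -(-2.598)/(3.975) = 0.6536.
Overall magnification: m = m_1 m_2 = -0.3595.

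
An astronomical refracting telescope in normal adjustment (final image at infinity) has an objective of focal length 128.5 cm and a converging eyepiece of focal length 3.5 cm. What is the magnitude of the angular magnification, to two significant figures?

|M| = f_obj/|f_eye| = 128.5/3.5 = 36.714.

37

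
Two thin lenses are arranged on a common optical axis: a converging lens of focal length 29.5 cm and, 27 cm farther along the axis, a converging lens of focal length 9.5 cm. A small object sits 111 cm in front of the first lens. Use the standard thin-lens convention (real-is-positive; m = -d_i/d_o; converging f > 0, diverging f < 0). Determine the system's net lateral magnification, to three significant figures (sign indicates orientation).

Lens 1: 1/d_i1 = 1/f_1 - 1/d_o1 = 1/29.5 - 1/111 = 0.02489 cm^-1, so d_i1 = 40.178 cm.
m_1 = -(40.178)/111 = -0.3620.
This image would form 40.178 cm past lens 1, i.e. 13.178 cm beyond lens 2, so it is a virtual object for lens 2: d_o2 = 27 - 40.178 = -13.178 cm.
Lens 2: 1/d_i2 = 1/f_2 - 1/d_o2 = 1/9.5 - 1/(-13.178) = 0.18115 cm^-1, so d_i2 = 5.520 cm.
m_2 = -(5.520)/(-13.178) = 0.4189.
Overall magnification: m = m_1 m_2 = -0.1516.

-0.152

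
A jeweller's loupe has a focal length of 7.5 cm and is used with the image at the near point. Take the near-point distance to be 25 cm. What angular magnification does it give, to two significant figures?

M = 1 + D/f = 1 + 25/7.5 = 4.333.

4.3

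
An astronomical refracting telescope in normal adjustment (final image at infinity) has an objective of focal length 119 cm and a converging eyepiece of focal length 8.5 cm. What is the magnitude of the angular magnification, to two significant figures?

|M| = f_obj/|f_eye| = 119/8.5 = 14.000.

14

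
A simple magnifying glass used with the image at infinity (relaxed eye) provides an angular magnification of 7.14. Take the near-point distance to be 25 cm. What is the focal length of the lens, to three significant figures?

3.50 cm

For the image at infinity, M = D/f.
f = D/M = 25/7.14 = 3.501 cm.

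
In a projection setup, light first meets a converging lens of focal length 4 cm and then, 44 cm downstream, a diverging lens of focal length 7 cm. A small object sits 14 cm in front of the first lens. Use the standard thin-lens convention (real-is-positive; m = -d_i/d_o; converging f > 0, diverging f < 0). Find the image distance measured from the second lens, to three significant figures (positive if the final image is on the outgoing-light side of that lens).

-5.92 cm

Lens 1: 1/d_i1 = 1/f_1 - 1/d_o1 = 1/4 - 1/14 = 0.17857 cm^-1, so d_i1 = 5.600 cm.
That image sits 38.400 cm in front of the second lens, so d_o2 = 38.400 cm.
Lens 2: 1/d_i2 = 1/f_2 - 1/d_o2 = 1/(-7) - 1/(38.400) = -0.16890 cm^-1, so d_i2 = -5.921 cm.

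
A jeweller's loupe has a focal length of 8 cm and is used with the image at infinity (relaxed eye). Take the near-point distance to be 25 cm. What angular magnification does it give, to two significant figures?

M = D/f = 25/8 = 3.125.

3.1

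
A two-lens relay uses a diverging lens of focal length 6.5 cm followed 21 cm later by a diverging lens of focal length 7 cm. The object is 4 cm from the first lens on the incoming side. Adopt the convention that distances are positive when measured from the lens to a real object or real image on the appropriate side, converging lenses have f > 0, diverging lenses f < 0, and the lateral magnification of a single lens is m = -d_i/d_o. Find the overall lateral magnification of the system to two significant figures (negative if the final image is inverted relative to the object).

First lens: d_i1 = 1/(1/(-6.5) - 1/4) = -2.476 cm.
m_1 = -(-2.476)/4 = 0.6190.
With d_i1 < 0 the first image is virtual and lies on the object side; the object distance for lens 2 is d_o2 = 21 - (-2.476) = 23.476 cm.
Second lens: d_i2 = 1/(1/(-7) - 1/(23.476)) = -5.392 cm.
m_2 = -(-5.392)/(23.476) = 0.2297.
Overall magnification: m = m_1 m_2 = 0.1422.

0.14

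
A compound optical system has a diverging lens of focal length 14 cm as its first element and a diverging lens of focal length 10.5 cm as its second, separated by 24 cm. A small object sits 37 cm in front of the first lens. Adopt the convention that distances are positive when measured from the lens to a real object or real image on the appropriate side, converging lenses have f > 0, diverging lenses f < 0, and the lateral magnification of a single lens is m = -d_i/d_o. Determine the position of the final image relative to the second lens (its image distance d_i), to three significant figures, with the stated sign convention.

-8.03 cm

Applying the thin-lens equation to the first lens, 1/(-14) = 1/37 + 1/d_i1, which gives d_i1 = -10.157 cm.
The intermediate image is virtual, 10.157 cm to the left of lens 1, so d_o2 = L - d_i1 = 24 - (-10.157) = 34.157 cm.
Applying the thin-lens equation again with f_2 = -10.5 cm and d_o2 = 34.157 cm gives d_i2 = -8.031 cm.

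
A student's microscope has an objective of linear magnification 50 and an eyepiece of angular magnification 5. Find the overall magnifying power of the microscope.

The overall magnification of a compound microscope is the product of the objective and eyepiece magnifications:
M = M_obj x M_eye = 50 x 5 = 250.

250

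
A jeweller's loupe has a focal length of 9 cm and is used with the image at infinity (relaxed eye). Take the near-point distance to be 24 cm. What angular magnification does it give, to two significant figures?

M = D/f = 24/9 = 2.667.

2.7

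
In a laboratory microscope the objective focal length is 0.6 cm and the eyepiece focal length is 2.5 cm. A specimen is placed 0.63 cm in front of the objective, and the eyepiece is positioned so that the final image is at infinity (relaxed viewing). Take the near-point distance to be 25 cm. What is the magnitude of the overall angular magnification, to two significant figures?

Objective: 1/d_i = 1/f_obj - 1/d_o = 1/0.6 - 1/0.63 = 0.07937 cm^-1, so d_i = 12.600 cm.
m_obj = -d_i/d_o = -12.600/0.63 = -20.000.
Eyepiece angular magnification (image at infinity): M_eye = D/f_e = 25/2.5 = 10.000.
Overall M = m_obj x M_eye = (-20.000)(10.000) = -200.00.
|M| = 200.00.

200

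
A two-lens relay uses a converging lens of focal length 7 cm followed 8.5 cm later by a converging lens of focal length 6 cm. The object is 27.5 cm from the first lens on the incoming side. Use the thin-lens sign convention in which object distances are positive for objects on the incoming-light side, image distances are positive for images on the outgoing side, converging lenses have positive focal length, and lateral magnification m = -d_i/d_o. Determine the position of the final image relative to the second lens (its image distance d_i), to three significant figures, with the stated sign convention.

Applying the thin-lens equation to the first lens, 1/7 = 1/27.5 + 1/d_i1, which gives d_i1 = 9.390 cm.
Since 9.390 cm > 8.5 cm, the first image lies past the second lens and serves as a virtual object: d_o2 = L - d_i1 = -0.890 cm.
Applying the thin-lens equation again with f_2 = 6 cm and d_o2 = -0.890 cm gives d_i2 = 0.775 cm.

0.775 cm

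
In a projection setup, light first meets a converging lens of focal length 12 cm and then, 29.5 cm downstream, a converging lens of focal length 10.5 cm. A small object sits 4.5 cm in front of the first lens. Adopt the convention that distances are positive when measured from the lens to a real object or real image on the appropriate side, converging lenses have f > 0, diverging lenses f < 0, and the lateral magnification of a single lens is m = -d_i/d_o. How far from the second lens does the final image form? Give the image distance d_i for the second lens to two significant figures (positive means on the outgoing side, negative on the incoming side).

Lens 1: 1/d_i1 = 1/f_1 - 1/d_o1 = 1/12 - 1/4.5 = -0.13889 cm^-1, so d_i1 = -7.200 cm.
The intermediate image is virtual, 7.200 cm to the left of lens 1, so d_o2 = L - d_i1 = 29.5 - (-7.200) = 36.700 cm.
Lens 2: 1/d_i2 = 1/f_2 - 1/d_o2 = 1/10.5 - 1/(36.700) = 0.06799 cm^-1, so d_i2 = 14.708 cm.

15 cm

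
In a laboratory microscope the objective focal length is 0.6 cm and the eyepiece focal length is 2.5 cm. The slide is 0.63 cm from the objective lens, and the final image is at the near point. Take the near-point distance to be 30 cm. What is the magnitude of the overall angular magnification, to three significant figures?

260

Objective: 1/d_i = 1/f_obj - 1/d_o = 1/0.6 - 1/0.63 = 0.07937 cm^-1, so d_i = 12.600 cm.
m_obj = -d_i/d_o = -12.600/0.63 = -20.000.
Eyepiece angular magnification (image at near point): M_eye = 1 + D/f_e = 1 + 30/2.5 = 13.000.
Overall M = m_obj x M_eye = (-20.000)(13.000) = -260.00.
|M| = 260.00.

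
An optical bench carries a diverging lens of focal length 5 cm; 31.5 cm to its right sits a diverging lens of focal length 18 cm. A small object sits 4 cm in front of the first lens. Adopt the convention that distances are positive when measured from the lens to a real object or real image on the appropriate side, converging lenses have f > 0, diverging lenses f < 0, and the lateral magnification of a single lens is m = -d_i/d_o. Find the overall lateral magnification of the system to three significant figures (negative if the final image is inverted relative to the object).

0.193

Applying the thin-lens equation to the first lens, 1/(-5) = 1/4 + 1/d_i1, which gives d_i1 = -2.222 cm.
Its lateral magnification is m_1 = -d_i1/d_o1 = -(-2.222)/4 = 0.5556.
The intermediate image is virtual, 2.222 cm to the left of lens 1, so d_o2 = L - d_i1 = 31.5 - (-2.222) = 33.722 cm.
Applying the thin-lens equation again with f_2 = -18 cm and d_o2 = 33.722 cm gives d_i2 = -11.736 cm.
m_2 = -(-11.736)/(33.722) = 0.3480.
Total m = m_1 x m_2 = (0.5556)(0.3480) = 0.1933.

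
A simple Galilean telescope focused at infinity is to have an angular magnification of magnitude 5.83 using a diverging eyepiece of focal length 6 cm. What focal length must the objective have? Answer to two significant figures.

|M| = f_obj/|f_eye|, so f_obj = |M| x |f_eye| = 5.83 x 6 = 34.980 cm.

35 cm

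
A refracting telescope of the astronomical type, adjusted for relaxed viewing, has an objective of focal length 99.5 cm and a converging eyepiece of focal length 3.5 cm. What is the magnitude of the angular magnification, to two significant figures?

|M| = f_obj/|f_eye| = 99.5/3.5 = 28.429.

28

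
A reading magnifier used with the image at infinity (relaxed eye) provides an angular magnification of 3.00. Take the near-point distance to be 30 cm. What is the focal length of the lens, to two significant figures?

For the image at infinity, M = D/f.
f = D/M = 30/3.0 = 10.000 cm.

10 cm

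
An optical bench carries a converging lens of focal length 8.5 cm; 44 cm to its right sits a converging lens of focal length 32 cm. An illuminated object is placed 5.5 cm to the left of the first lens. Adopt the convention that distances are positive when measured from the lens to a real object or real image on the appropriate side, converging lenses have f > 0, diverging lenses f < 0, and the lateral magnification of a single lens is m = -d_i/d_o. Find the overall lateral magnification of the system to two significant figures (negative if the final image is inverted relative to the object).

-3.3

Applying the thin-lens equation to the first lens, 1/8.5 = 1/5.5 + 1/d_i1, which gives d_i1 = -15.583 cm.
Its lateral magnification is m_1 = -d_i1/d_o1 = -(-15.583)/5.5 = 2.8333.
The intermediate image is virtual, 15.583 cm to the left of lens 1, so d_o2 = L - d_i1 = 44 - (-15.583) = 59.583 cm.
Applying the thin-lens equation again with f_2 = 32 cm and d_o2 = 59.583 cm gives d_i2 = 69.124 cm.
m_2 = -(69.124)/(59.583) = -1.1601.
Total m = m_1 x m_2 = (2.8333)(-1.1601) = -3.2870.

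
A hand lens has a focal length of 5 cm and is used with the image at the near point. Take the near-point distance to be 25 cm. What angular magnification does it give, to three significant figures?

M = 1 + D/f = 1 + 25/5 = 6.000.

6.00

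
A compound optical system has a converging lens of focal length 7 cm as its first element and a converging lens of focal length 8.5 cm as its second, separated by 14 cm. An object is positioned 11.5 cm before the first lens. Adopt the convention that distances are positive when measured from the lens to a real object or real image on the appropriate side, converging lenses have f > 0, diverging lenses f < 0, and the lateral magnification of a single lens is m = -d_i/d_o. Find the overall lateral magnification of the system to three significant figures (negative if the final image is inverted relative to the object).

-1.07

First lens: d_i1 = 1/(1/7 - 1/11.5) = 17.889 cm.
m_1 = -(17.889)/11.5 = -1.5556.
This image would form 17.889 cm past lens 1, i.e. 3.889 cm beyond lens 2, so it is a virtual object for lens 2: d_o2 = 14 - 17.889 = -3.889 cm.
Second lens: d_i2 = 1/(1/8.5 - 1/(-3.889)) = 2.668 cm.
m_2 = -(2.668)/(-3.889) = 0.6861.
The system's lateral magnification is m_1 m_2 = (-1.5556)(0.6861) = -1.0673.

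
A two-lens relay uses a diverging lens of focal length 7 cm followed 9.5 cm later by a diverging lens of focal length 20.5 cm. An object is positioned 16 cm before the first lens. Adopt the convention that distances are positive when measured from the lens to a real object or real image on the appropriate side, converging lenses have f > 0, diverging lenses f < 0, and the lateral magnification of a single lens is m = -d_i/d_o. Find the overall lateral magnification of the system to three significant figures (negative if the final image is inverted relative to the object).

0.179

Applying the thin-lens equation to the first lens, 1/(-7) = 1/16 + 1/d_i1, which gives d_i1 = -4.870 cm.
Its lateral magnification is m_1 = -d_i1/d_o1 = -(-4.870)/16 = 0.3043.
The intermediate image is virtual, 4.870 cm to the left of lens 1, so d_o2 = L - d_i1 = 9.5 - (-4.870) = 14.370 cm.
Applying the thin-lens equation again with f_2 = -20.5 cm and d_o2 = 14.370 cm gives d_i2 = -8.448 cm.
m_2 = -(-8.448)/(14.370) = 0.5879.
The system's lateral magnification is m_1 m_2 = (0.3043)(0.5879) = 0.1789.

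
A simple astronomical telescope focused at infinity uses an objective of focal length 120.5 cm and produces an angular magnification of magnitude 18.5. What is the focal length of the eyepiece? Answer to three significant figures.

6.51 cm

|M| = f_obj/f_eye, so f_eye = f_obj/|M| = 120.5/18.5 = 6.514 cm.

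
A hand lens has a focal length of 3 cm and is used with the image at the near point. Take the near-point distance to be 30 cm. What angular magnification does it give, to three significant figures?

11.0

M = 1 + D/f = 1 + 30/3 = 11.000.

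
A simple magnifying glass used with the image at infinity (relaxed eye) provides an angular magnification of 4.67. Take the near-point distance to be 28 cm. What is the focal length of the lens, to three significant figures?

For the image at infinity, M = D/f.
f = D/M = 28/4.67 = 5.996 cm.

6.00 cm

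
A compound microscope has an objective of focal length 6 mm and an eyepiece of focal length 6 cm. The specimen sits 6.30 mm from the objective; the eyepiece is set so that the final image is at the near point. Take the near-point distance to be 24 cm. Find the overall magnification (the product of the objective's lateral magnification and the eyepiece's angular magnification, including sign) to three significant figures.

Convert to cm: f_obj = 6 mm = 0.6 cm; d_o = 6.30 mm = 0.63 cm.
Objective: 1/d_i = 1/f_obj - 1/d_o = 1/0.6 - 1/0.63 = 0.07937 cm^-1, so d_i = 12.600 cm.
m_obj = -d_i/d_o = -12.600/0.63 = -20.000.
Eyepiece angular magnification (image at near point): M_eye = 1 + D/f_e = 1 + 24/6 = 5.000.
Overall M = m_obj x M_eye = (-20.000)(5.000) = -100.00.

-100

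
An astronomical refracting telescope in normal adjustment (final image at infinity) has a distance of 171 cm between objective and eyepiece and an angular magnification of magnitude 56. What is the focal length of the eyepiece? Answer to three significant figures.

In normal adjustment the tube length equals f_obj + f_eye and |M| = f_obj/f_eye.
So f_obj = 56 f_eye and 56 f_eye + f_eye = 171 cm, giving f_eye = 171/57 = 3.000 cm and f_obj = 168.000 cm.

3.00 cm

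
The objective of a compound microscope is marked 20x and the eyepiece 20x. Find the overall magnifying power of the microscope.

400

The overall magnification of a compound microscope is the product of the objective and eyepiece magnifications:
M = M_obj x M_eye = 20 x 20 = 400.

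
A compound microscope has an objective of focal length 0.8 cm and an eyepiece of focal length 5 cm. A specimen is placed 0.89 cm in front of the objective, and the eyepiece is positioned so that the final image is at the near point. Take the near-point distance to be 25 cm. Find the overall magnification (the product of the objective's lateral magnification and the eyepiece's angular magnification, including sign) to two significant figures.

-53

Objective: 1/d_i = 1/f_obj - 1/d_o = 1/0.8 - 1/0.89 = 0.12640 cm^-1, so d_i = 7.911 cm.
m_obj = -d_i/d_o = -7.911/0.89 = -8.889.
Eyepiece angular magnification (image at near point): M_eye = 1 + D/f_e = 1 + 25/5 = 6.000.
Overall M = m_obj x M_eye = (-8.889)(6.000) = -53.33.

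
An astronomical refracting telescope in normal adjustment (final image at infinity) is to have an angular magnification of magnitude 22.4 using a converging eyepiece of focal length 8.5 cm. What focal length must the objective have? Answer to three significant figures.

190 cm

|M| = f_obj/|f_eye|, so f_obj = |M| x |f_eye| = 22.4 x 8.5 = 190.400 cm.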